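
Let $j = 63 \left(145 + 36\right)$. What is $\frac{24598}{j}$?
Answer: $\frac{3514}{1629} \approx 2.1572$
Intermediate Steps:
$j = 11403$ ($j = 63 \cdot 181 = 11403$)
$\frac{24598}{j} = \frac{24598}{11403} = 24598 \cdot \frac{1}{11403} = \frac{3514}{1629}$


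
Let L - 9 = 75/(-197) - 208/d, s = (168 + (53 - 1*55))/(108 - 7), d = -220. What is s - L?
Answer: -8668424/1094335 ≈ -7.9212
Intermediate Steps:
s = 166/101 (s = (168 + (53 - 55))/101 = (168 - 2)*(1/101) = 166*(1/101) = 166/101 ≈ 1.6436)
L = 103634/10835 (L = 9 + (75/(-197) - 208/(-220)) = 9 + (75*(-1/197) - 208*(-1/220)) = 9 + (-75/197 + 52/55) = 9 + 6119/10835 = 103634/10835 ≈ 9.5647)
s - L = 166/101 - 1*103634/10835 = 166/101 - 103634/10835 = -8668424/1094335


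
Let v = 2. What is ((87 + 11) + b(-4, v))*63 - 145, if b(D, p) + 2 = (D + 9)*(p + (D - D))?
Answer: 6533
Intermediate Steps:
b(D, p) = -2 + p*(9 + D) (b(D, p) = -2 + (D + 9)*(p + (D - D)) = -2 + (9 + D)*(p + 0) = -2 + (9 + D)*p = -2 + p*(9 + D))
((87 + 11) + b(-4, v))*63 - 145 = ((87 + 11) + (-2 + 9*2 - 4*2))*63 - 145 = (98 + (-2 + 18 - 8))*63 - 145 = (98 + 8)*63 - 145 = 106*63 - 145 = 6678 - 145 = 6533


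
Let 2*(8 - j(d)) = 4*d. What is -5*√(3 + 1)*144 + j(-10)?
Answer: -1412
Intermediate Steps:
j(d) = 8 - 2*d
-5*√(3 + 1)*144 + j(-10) = -5*√(3 + 1)*144 + (8 - 2*(-10)) = -5*√4*144 + (8 + 20) = -5*2*144 + 28 = -10*144 + 28 = -1440 + 28 = -1412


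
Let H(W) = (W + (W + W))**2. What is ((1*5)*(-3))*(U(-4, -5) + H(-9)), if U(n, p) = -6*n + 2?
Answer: -11325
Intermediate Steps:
U(n, p) = 2 - 6*n
H(W) = 9*W**2 (H(W) = (W + 2*W)**2 = (3*W)**2 = 9*W**2)
((1*5)*(-3))*(U(-4, -5) + H(-9)) = ((1*5)*(-3))*((2 - 6*(-4)) + 9*(-9)**2) = (5*(-3))*((2 + 24) + 9*81) = -15*(26 + 729) = -15*755 = -11325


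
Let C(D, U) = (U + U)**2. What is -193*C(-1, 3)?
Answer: -6948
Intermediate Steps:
C(D, U) = 4*U**2 (C(D, U) = (2*U)**2 = 4*U**2)
-193*C(-1, 3) = -772*3**2 = -772*9 = -193*36 = -6948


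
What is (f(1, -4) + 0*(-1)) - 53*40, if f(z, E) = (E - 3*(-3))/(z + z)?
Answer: -4235/2 ≈ -2117.5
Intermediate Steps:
f(z, E) = (9 + E)/(2*z) (f(z, E) = (E + 9)/((2*z)) = (9 + E)*(1/(2*z)) = (9 + E)/(2*z))
(f(1, -4) + 0*(-1)) - 53*40 = ((½)*(9 - 4)/1 + 0*(-1)) - 53*40 = ((½)*1*5 + 0) - 2120 = (5/2 + 0) - 2120 = 5/2 - 2120 = -4235/2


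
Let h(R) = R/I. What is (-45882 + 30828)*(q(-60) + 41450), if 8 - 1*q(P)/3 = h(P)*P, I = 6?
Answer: -597252396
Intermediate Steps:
h(R) = R/6
q(P) = 24 - P²/2 (q(P) = 24 - 3*P/6*P = 24 - P²/2)
(-45882 + 30828)*(q(-60) + 41450) = (-45882 + 30828)*((24 - ½*(-60)²) + 41450) = -15054*((24 - ½*3600) + 41450) = -15054*((24 - 1800) + 41450) = -15054*(-1776 + 41450) = -15054*39674 = -597252396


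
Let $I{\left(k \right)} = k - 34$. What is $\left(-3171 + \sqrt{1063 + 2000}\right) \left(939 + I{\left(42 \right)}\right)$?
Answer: $-3002937 + 947 \sqrt{3063} \approx -2.9505 \cdot 10^{6}$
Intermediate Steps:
$I{\left(k \right)} = -34 + k$ ($I{\left(k \right)} = k - 34 = -34 + k$)
$\left(-3171 + \sqrt{1063 + 2000}\right) \left(939 + I{\left(42 \right)}\right) = \left(-3171 + \sqrt{1063 + 2000}\right) \left(939 + \left(-34 + 42\right)\right) = \left(-3171 + \sqrt{3063}\right) \left(939 + 8\right) = \left(-3171 + \sqrt{3063}\right) 947 = -3002937 + 947 \sqrt{3063}$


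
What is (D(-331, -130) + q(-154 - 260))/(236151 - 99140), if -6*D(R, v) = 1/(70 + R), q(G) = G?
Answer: -648323/214559226 ≈ -0.0030217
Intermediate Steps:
D(R, v) = -1/(6*(70 + R))
(D(-331, -130) + q(-154 - 260))/(236151 - 99140) = (-1/(420 + 6*(-331)) + (-154 - 260))/(236151 - 99140) = (-1/(420 - 1986) - 414)/137011 = (-1/(-1566) - 414)*(1/137011) = (-1*(-1/1566) - 414)*(1/137011) = (1/1566 - 414)*(1/137011) = -648323/1566*1/137011 = -648323/214559226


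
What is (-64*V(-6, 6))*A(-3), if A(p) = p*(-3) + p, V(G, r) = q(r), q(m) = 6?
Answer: -2304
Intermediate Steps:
V(G, r) = 6
A(p) = -2*p (A(p) = -3*p + p = -2*p)
(-64*V(-6, 6))*A(-3) = (-64*6)*(-2*(-3)) = -384*6 = -2304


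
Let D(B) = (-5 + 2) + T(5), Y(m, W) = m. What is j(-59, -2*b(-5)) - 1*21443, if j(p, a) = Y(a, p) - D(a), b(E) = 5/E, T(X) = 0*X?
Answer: -21438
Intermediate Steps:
T(X) = 0
D(B) = -3 (D(B) = (-5 + 2) + 0 = -3 + 0 = -3)
j(p, a) = 3 + a (j(p, a) = a - 1*(-3) = a + 3 = 3 + a)
j(-59, -2*b(-5)) - 1*21443 = (3 - 10/(-5)) - 1*21443 = (3 - 10*(-1)/5) - 21443 = (3 - 2*(-1)) - 21443 = (3 + 2) - 21443 = 5 - 21443 = -21438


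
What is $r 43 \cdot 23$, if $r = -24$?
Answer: $-23736$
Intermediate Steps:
$r 43 \cdot 23 = \left(-24\right) 43 \cdot 23 = \left(-1032\right) 23 = -23736$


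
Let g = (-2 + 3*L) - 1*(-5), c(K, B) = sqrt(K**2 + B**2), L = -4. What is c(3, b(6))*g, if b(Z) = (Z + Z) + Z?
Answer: -27*sqrt(37) ≈ -164.23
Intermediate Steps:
b(Z) = 3*Z (b(Z) = 2*Z + Z = 3*Z)
c(K, B) = sqrt(B**2 + K**2)
g = -9 (g = (-2 + 3*(-4)) - 1*(-5) = (-2 - 12) + 5 = -14 + 5 = -9)
c(3, b(6))*g = sqrt((3*6)**2 + 3**2)*(-9) = sqrt(18**2 + 9)*(-9) = sqrt(324 + 9)*(-9) = sqrt(333)*(-9) = (3*sqrt(37))*(-9) = -27*sqrt(37)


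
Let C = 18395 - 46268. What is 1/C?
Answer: -1/27873 ≈ -3.5877e-5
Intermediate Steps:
C = -27873
1/C = 1/(-27873) = -1/27873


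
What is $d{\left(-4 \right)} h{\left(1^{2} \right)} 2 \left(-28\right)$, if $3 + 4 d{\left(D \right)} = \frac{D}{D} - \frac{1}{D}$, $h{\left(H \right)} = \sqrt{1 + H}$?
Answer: $\frac{49 \sqrt{2}}{2} \approx 34.648$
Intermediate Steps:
$d{\left(D \right)} = - \frac{1}{2} - \frac{1}{4 D}$ ($d{\left(D \right)} = - \frac{3}{4} + \frac{\frac{D}{D} - \frac{1}{D}}{4} = - \frac{3}{4} + \frac{1 - \frac{1}{D}}{4} = - \frac{3}{4} + \left(\frac{1}{4} - \frac{1}{4 D}\right) = - \frac{1}{2} - \frac{1}{4 D}$)
$d{\left(-4 \right)} h{\left(1^{2} \right)} 2 \left(-28\right) = \frac{-1 - -8}{4 \left(-4\right)} \sqrt{1 + 1^{2}} \cdot 2 \left(-28\right) = \frac{1}{4} \left(- \frac{1}{4}\right) \left(-1 + 8\right) \sqrt{1 + 1} \cdot 2 \left(-28\right) = \frac{1}{4} \left(- \frac{1}{4}\right) 7 \sqrt{2} \cdot 2 \left(-28\right) = - \frac{7 \cdot 2 \sqrt{2}}{16} \left(-28\right) = - \frac{7 \sqrt{2}}{8} \left(-28\right) = \frac{49 \sqrt{2}}{2}$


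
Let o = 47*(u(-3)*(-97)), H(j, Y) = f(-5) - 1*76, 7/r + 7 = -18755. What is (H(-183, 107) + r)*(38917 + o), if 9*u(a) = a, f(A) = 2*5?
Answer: -75109025845/28143 ≈ -2.6688e+6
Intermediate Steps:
r = -7/18762 (r = 7/(-7 - 18755) = 7/(-18762) = 7*(-1/18762) = -7/18762 ≈ -0.00037309)
f(A) = 10
u(a) = a/9
H(j, Y) = -66 (H(j, Y) = 10 - 1*76 = 10 - 76 = -66)
o = 4559/3 (o = 47*(((⅑)*(-3))*(-97)) = 47*(-⅓*(-97)) = 47*(97/3) = 4559/3 ≈ 1519.7)
(H(-183, 107) + r)*(38917 + o) = (-66 - 7/18762)*(38917 + 4559/3) = -1238299/18762*121310/3 = -75109025845/28143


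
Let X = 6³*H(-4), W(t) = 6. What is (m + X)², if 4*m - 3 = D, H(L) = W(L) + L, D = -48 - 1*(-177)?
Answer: 216225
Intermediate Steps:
D = 129 (D = -48 + 177 = 129)
H(L) = 6 + L
m = 33 (m = ¾ + (¼)*129 = ¾ + 129/4 = 33)
X = 432 (X = 6³*(6 - 4) = 216*2 = 432)
(m + X)² = (33 + 432)² = 465² = 216225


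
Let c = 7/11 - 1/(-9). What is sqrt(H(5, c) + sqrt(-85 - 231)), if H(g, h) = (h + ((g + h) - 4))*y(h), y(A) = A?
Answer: sqrt(18278 + 19602*I*sqrt(79))/99 ≈ 3.1416 + 2.8292*I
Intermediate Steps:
c = 74/99 (c = 7*(1/11) - 1*(-1/9) = 7/11 + 1/9 = 74/99 ≈ 0.74747)
H(g, h) = h*(-4 + g + 2*h) (H(g, h) = (h + ((g + h) - 4))*h = (h + (-4 + g + h))*h = (-4 + g + 2*h)*h = h*(-4 + g + 2*h))
sqrt(H(5, c) + sqrt(-85 - 231)) = sqrt(74*(-4 + 5 + 2*(74/99))/99 + sqrt(-85 - 231)) = sqrt(74*(-4 + 5 + 148/99)/99 + sqrt(-316)) = sqrt((74/99)*(247/99) + 2*I*sqrt(79)) = sqrt(18278/9801 + 2*I*sqrt(79))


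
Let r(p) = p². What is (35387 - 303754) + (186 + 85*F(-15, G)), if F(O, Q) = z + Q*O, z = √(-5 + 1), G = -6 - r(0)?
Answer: -260531 + 170*I ≈ -2.6053e+5 + 170.0*I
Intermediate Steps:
G = -6 (G = -6 - 1*0² = -6 - 1*0 = -6 + 0 = -6)
z = 2*I (z = √(-4) = 2*I ≈ 2.0*I)
F(O, Q) = 2*I + O*Q (F(O, Q) = 2*I + Q*O = 2*I + O*Q)
(35387 - 303754) + (186 + 85*F(-15, G)) = (35387 - 303754) + (186 + 85*(2*I - 15*(-6))) = -268367 + (186 + 85*(2*I + 90)) = -268367 + (186 + 85*(90 + 2*I)) = -268367 + (186 + (7650 + 170*I)) = -268367 + (7836 + 170*I) = -260531 + 170*I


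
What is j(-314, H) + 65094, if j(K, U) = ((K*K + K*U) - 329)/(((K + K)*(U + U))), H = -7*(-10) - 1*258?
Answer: 15370673331/236128 ≈ 65095.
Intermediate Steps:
H = -188 (H = 70 - 258 = -188)
j(K, U) = (-329 + K² + K*U)/(4*K*U) (j(K, U) = ((K² + K*U) - 329)/(((2*K)*(2*U))) = (-329 + K² + K*U)/((4*K*U)) = (-329 + K² + K*U)*(1/(4*K*U)) = (-329 + K² + K*U)/(4*K*U))
j(-314, H) + 65094 = (¼)*(-329 + (-314)² - 314*(-188))/(-314*(-188)) + 65094 = (¼)*(-1/314)*(-1/188)*(-329 + 98596 + 59032) + 65094 = (¼)*(-1/314)*(-1/188)*157299 + 65094 = 157299/236128 + 65094 = 15370673331/236128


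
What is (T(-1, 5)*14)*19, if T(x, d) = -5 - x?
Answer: -1064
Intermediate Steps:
(T(-1, 5)*14)*19 = ((-5 - 1*(-1))*14)*19 = ((-5 + 1)*14)*19 = -4*14*19 = -56*19 = -1064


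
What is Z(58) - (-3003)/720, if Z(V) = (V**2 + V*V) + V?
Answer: 1629641/240 ≈ 6790.2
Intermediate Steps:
Z(V) = V + 2*V**2 (Z(V) = (V**2 + V**2) + V = 2*V**2 + V = V + 2*V**2)
Z(58) - (-3003)/720 = 58*(1 + 2*58) - (-3003)/720 = 58*(1 + 116) - (-3003)/720 = 58*117 - 1*(-1001/240) = 6786 + 1001/240 = 1629641/240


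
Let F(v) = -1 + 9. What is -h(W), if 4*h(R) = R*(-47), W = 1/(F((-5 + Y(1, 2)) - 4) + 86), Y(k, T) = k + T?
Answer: ⅛ ≈ 0.12500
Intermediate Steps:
Y(k, T) = T + k
F(v) = 8
W = 1/94 (W = 1/(8 + 86) = 1/94 ≈ 0.010638)
h(R) = -47*R/4 (h(R) = (R*(-47))/4 = (-47*R)/4 = -47*R/4)
-h(W) = -(-47)/(4*94) = -1*(-⅛) = ⅛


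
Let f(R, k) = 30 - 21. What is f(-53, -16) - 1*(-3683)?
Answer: 3692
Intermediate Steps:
f(R, k) = 9
f(-53, -16) - 1*(-3683) = 9 - 1*(-3683) = 9 + 3683 = 3692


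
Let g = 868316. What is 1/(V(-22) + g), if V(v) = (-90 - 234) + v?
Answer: 1/867970 ≈ 1.1521e-6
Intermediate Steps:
V(v) = -324 + v
1/(V(-22) + g) = 1/((-324 - 22) + 868316) = 1/(-346 + 868316) = 1/867970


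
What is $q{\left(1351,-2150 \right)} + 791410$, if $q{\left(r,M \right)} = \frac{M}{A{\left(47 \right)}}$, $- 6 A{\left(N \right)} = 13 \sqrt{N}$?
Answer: $791410 + \frac{12900 \sqrt{47}}{611} \approx 7.9156 \cdot 10^{5}$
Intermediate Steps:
$A{\left(N \right)} = - \frac{13 \sqrt{N}}{6}$
$q{\left(r,M \right)} = - \frac{6 M \sqrt{47}}{611}$ ($q{\left(r,M \right)} = \frac{M}{\left(- \frac{13}{6}\right) \sqrt{47}} = M \left(- \frac{6 \sqrt{47}}{611}\right) = - \frac{6 M \sqrt{47}}{611}$)
$q{\left(1351,-2150 \right)} + 791410 = \left(- \frac{6}{611}\right) \left(-2150\right) \sqrt{47} + 791410 = \frac{12900 \sqrt{47}}{611} + 791410 = 791410 + \frac{12900 \sqrt{47}}{611}$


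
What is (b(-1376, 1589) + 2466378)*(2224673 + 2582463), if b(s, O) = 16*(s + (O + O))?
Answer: 11994813818560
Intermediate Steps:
b(s, O) = 16*s + 32*O (b(s, O) = 16*(s + 2*O) = 16*s + 32*O)
(b(-1376, 1589) + 2466378)*(2224673 + 2582463) = ((16*(-1376) + 32*1589) + 2466378)*(2224673 + 2582463) = ((-22016 + 50848) + 2466378)*4807136 = (28832 + 2466378)*4807136 = 2495210*4807136 = 11994813818560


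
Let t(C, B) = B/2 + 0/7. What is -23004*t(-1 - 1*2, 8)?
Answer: -92016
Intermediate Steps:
t(C, B) = B/2 (t(C, B) = B*(½) + 0*(⅐) = B/2 + 0 = B/2)
-23004*t(-1 - 1*2, 8) = -11502*8 = -23004*4 = -92016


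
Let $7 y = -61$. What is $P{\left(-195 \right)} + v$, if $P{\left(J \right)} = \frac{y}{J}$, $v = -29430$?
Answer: $- \frac{40171889}{1365} \approx -29430.0$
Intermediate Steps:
$y = - \frac{61}{7}$ ($y = \frac{1}{7} \left(-61\right) = - \frac{61}{7} \approx -8.7143$)
$P{\left(J \right)} = - \frac{61}{7 J}$
$P{\left(-195 \right)} + v = - \frac{61}{7 \left(-195\right)} - 29430 = \left(- \frac{61}{7}\right) \left(- \frac{1}{195}\right) - 29430 = \frac{61}{1365} - 29430 = - \frac{40171889}{1365}$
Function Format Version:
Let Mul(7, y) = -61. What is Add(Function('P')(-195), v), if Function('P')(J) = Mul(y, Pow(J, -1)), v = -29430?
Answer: Rational(-40171889, 1365) ≈ -29430.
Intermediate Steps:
y = Rational(-61, 7) (y = Mul(Rational(1, 7), -61) = Rational(-61, 7) ≈ -8.7143)
Function('P')(J) = Mul(Rational(-61, 7), Pow(J, -1))
Add(Function('P')(-195), v) = Add(Mul(Rational(-61, 7), Pow(-195, -1)), -29430) = Add(Mul(Rational(-61, 7), Rational(-1, 195)), -29430) = Add(Rational(61, 1365), -29430) = Rational(-40171889, 1365)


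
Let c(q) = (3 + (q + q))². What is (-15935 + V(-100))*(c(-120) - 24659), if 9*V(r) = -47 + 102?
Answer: -4517273600/9 ≈ -5.0192e+8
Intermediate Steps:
V(r) = 55/9 (V(r) = (-47 + 102)/9 = (⅑)*55 = 55/9)
c(q) = (3 + 2*q)²
(-15935 + V(-100))*(c(-120) - 24659) = (-15935 + 55/9)*((3 + 2*(-120))² - 24659) = -143360*((3 - 240)² - 24659)/9 = -143360*((-237)² - 24659)/9 = -143360*(56169 - 24659)/9 = -143360/9*31510 = -4517273600/9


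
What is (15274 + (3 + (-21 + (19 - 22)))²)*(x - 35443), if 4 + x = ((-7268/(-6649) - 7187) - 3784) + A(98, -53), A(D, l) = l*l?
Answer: -4556548110695/6649 ≈ -6.8530e+8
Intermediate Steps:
A(D, l) = l²
x = -54288466/6649 (x = -4 + (((-7268/(-6649) - 7187) - 3784) + (-53)²) = -4 + (((-7268*(-1/6649) - 7187) - 3784) + 2809) = -4 + (((7268/6649 - 7187) - 3784) + 2809) = -4 + ((-47779095/6649 - 3784) + 2809) = -4 + (-72938911/6649 + 2809) = -4 - 54261870/6649 = -54288466/6649 ≈ -8164.9)
(15274 + (3 + (-21 + (19 - 22)))²)*(x - 35443) = (15274 + (3 + (-21 + (19 - 22)))²)*(-54288466/6649 - 35443) = (15274 + (3 + (-21 - 3))²)*(-289948973/6649) = (15274 + (3 - 24)²)*(-289948973/6649) = (15274 + (-21)²)*(-289948973/6649) = (15274 + 441)*(-289948973/6649) = 15715*(-289948973/6649) = -4556548110695/6649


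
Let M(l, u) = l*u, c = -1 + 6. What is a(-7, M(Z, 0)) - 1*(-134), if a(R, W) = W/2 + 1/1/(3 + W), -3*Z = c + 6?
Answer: 137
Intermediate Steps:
c = 5
Z = -11/3 (Z = -(5 + 6)/3 = -⅓*11 = -11/3 ≈ -3.6667)
a(R, W) = 3 + 3*W/2 (a(R, W) = W*(½) + 1*(3 + W) = W/2 + (3 + W) = 3 + 3*W/2)
a(-7, M(Z, 0)) - 1*(-134) = (3 + 3*(-11/3*0)/2) - 1*(-134) = (3 + (3/2)*0) + 134 = (3 + 0) + 134 = 3 + 134 = 137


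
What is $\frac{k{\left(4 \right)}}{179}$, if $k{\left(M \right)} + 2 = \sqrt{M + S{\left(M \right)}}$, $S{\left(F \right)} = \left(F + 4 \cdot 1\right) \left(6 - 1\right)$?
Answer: $- \frac{2}{179} + \frac{2 \sqrt{11}}{179} \approx 0.025884$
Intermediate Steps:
$S{\left(F \right)} = 20 + 5 F$ ($S{\left(F \right)} = \left(F + 4\right) 5 = \left(4 + F\right) 5 = 20 + 5 F$)
$k{\left(M \right)} = -2 + \sqrt{20 + 6 M}$ ($k{\left(M \right)} = -2 + \sqrt{M + \left(20 + 5 M\right)} = -2 + \sqrt{20 + 6 M}$)
$\frac{k{\left(4 \right)}}{179} = \frac{-2 + \sqrt{20 + 6 \cdot 4}}{179} = \left(-2 + \sqrt{20 + 24}\right) \frac{1}{179} = \left(-2 + \sqrt{44}\right) \frac{1}{179} = \left(-2 + 2 \sqrt{11}\right) \frac{1}{179} = - \frac{2}{179} + \frac{2 \sqrt{11}}{179}$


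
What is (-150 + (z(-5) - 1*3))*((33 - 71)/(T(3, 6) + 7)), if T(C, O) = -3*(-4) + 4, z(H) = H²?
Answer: 4864/23 ≈ 211.48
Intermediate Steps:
T(C, O) = 16 (T(C, O) = 12 + 4 = 16)
(-150 + (z(-5) - 1*3))*((33 - 71)/(T(3, 6) + 7)) = (-150 + ((-5)² - 1*3))*((33 - 71)/(16 + 7)) = (-150 + (25 - 3))*(-38/23) = (-150 + 22)*(-38*1/23) = -128*(-38/23) = 4864/23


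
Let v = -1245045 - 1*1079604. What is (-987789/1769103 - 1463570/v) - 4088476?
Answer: -1868226131878512947/456949279983 ≈ -4.0885e+6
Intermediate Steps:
v = -2324649 (v = -1245045 - 1079604 = -2324649)
(-987789/1769103 - 1463570/v) - 4088476 = (-987789/1769103 - 1463570/(-2324649)) - 4088476 = (-987789*1/1769103 - 1463570*(-1/2324649)) - 4088476 = (-329263/589701 + 1463570/2324649) - 4088476 = 32549262961/456949279983 - 4088476 = -1868226131878512947/456949279983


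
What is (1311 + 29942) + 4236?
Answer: 35489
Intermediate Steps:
(1311 + 29942) + 4236 = 31253 + 4236 = 35489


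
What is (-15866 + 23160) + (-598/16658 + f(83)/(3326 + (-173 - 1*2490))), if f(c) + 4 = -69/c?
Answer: 3343086936454/458336541 ≈ 7294.0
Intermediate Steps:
f(c) = -4 - 69/c
(-15866 + 23160) + (-598/16658 + f(83)/(3326 + (-173 - 1*2490))) = (-15866 + 23160) + (-598/16658 + (-4 - 69/83)/(3326 + (-173 - 1*2490))) = 7294 + (-598*1/16658 + (-4 - 69*1/83)/(3326 + (-173 - 2490))) = 7294 + (-299/8329 + (-4 - 69/83)/(3326 - 2663)) = 7294 + (-299/8329 - 401/83/663) = 7294 + (-299/8329 - 401/83*1/663) = 7294 + (-299/8329 - 401/55029) = 7294 - 19793600/458336541 = 3343086936454/458336541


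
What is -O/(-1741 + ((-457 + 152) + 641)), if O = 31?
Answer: 31/1405 ≈ 0.022064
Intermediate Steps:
-O/(-1741 + ((-457 + 152) + 641)) = -31/(-1741 + ((-457 + 152) + 641)) = -31/(-1741 + (-305 + 641)) = -31/(-1741 + 336) = -31/(-1405) = -(-1)*31/1405 = -1*(-31/1405) = 31/1405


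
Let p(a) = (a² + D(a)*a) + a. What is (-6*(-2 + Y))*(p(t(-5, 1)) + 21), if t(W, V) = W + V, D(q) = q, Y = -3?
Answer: 1470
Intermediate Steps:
t(W, V) = V + W
p(a) = a + 2*a² (p(a) = (a² + a*a) + a = (a² + a²) + a = 2*a² + a = a + 2*a²)
(-6*(-2 + Y))*(p(t(-5, 1)) + 21) = (-6*(-2 - 3))*((1 - 5)*(1 + 2*(1 - 5)) + 21) = (-6*(-5))*(-4*(1 + 2*(-4)) + 21) = 30*(-4*(1 - 8) + 21) = 30*(-4*(-7) + 21) = 30*(28 + 21) = 30*49 = 1470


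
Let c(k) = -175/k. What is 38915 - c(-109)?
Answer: 4241560/109 ≈ 38913.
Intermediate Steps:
38915 - c(-109) = 38915 - (-175)/(-109) = 38915 - (-175)*(-1)/109 = 38915 - 1*175/109 = 38915 - 175/109 = 4241560/109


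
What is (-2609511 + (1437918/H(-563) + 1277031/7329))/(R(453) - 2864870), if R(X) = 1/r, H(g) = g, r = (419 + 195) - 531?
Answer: 42595814525618/46721505873783 ≈ 0.91170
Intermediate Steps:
r = 83 (r = 614 - 531 = 83)
R(X) = 1/83
(-2609511 + (1437918/H(-563) + 1277031/7329))/(R(453) - 2864870) = (-2609511 + (1437918/(-563) + 1277031/7329))/(1/83 - 2864870) = (-2609511 + (1437918*(-1/563) + 1277031*(1/7329)))/(-237784209/83) = (-2609511 + (-1437918/563 + 60811/349))*(-83/237784209) = (-2609511 - 467596789/196487)*(-83/237784209) = -513202584646/196487*(-83/237784209) = 42595814525618/46721505873783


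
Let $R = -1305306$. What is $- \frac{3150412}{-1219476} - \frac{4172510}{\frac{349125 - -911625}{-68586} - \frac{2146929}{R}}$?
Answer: $\frac{6326892527058675571831}{25378909114852173} \approx 2.493 \cdot 10^{5}$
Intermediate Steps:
$- \frac{3150412}{-1219476} - \frac{4172510}{\frac{349125 - -911625}{-68586} - \frac{2146929}{R}} = - \frac{3150412}{-1219476} - \frac{4172510}{\frac{349125 - -911625}{-68586} - \frac{2146929}{-1305306}} = \left(-3150412\right) \left(- \frac{1}{1219476}\right) - \frac{4172510}{\left(349125 + 911625\right) \left(- \frac{1}{68586}\right) - - \frac{715643}{435102}} = \frac{787603}{304869} - \frac{4172510}{1260750 \left(- \frac{1}{68586}\right) + \frac{715643}{435102}} = \frac{787603}{304869} - \frac{4172510}{- \frac{210125}{11431} + \frac{715643}{435102}} = \frac{787603}{304869} - \frac{4172510}{- \frac{83245292617}{4973650962}} = \frac{787603}{304869} - - \frac{20752608375454620}{83245292617} = \frac{787603}{304869} + \frac{20752608375454620}{83245292617} = \frac{6326892527058675571831}{25378909114852173}$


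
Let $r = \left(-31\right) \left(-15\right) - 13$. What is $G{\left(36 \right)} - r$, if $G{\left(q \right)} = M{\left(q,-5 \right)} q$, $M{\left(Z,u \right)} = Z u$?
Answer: $-6932$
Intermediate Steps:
$r = 452$ ($r = 465 - 13 = 452$)
$G{\left(q \right)} = - 5 q^{2}$ ($G{\left(q \right)} = q \left(-5\right) q = - 5 q q = - 5 q^{2}$)
$G{\left(36 \right)} - r = - 5 \cdot 36^{2} - 452 = \left(-5\right) 1296 - 452 = -6480 - 452 = -6932$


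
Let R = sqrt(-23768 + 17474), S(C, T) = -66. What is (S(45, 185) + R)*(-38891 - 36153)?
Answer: 4952904 - 75044*I*sqrt(6294) ≈ 4.9529e+6 - 5.9536e+6*I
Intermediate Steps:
R = I*sqrt(6294) (R = sqrt(-6294) = I*sqrt(6294) ≈ 79.335*I)
(S(45, 185) + R)*(-38891 - 36153) = (-66 + I*sqrt(6294))*(-38891 - 36153) = (-66 + I*sqrt(6294))*(-75044) = 4952904 - 75044*I*sqrt(6294)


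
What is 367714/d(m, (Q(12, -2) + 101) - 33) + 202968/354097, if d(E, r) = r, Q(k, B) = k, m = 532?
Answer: 65111330849/14163880 ≈ 4597.0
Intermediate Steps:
367714/d(m, (Q(12, -2) + 101) - 33) + 202968/354097 = 367714/((12 + 101) - 33) + 202968/354097 = 367714/(113 - 33) + 202968*(1/354097) = 367714/80 + 202968/354097 = 367714*(1/80) + 202968/354097 = 183857/40 + 202968/354097 = 65111330849/14163880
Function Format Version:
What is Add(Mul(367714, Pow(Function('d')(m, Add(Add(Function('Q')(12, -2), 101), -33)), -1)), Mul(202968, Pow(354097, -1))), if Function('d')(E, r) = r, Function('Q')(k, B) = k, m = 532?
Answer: Rational(65111330849, 14163880) ≈ 4597.0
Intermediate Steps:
Add(Mul(367714, Pow(Function('d')(m, Add(Add(Function('Q')(12, -2), 101), -33)), -1)), Mul(202968, Pow(354097, -1))) = Add(Mul(367714, Pow(Add(Add(12, 101), -33), -1)), Mul(202968, Pow(354097, -1))) = Add(Mul(367714, Pow(Add(113, -33), -1)), Mul(202968, Rational(1, 354097))) = Add(Mul(367714, Pow(80, -1)), Rational(202968, 354097)) = Add(Mul(367714, Rational(1, 80)), Rational(202968, 354097)) = Add(Rational(183857, 40), Rational(202968, 354097)) = Rational(65111330849, 14163880)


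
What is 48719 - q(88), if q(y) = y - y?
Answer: 48719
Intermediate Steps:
q(y) = 0
48719 - q(88) = 48719 - 1*0 = 48719 + 0 = 48719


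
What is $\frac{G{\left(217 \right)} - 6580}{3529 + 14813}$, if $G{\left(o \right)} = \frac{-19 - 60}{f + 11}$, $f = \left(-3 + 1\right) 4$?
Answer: $- \frac{19819}{55026} \approx -0.36018$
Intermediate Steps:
$f = -8$ ($f = \left(-2\right) 4 = -8$)
$G{\left(o \right)} = - \frac{79}{3}$ ($G{\left(o \right)} = \frac{-19 - 60}{-8 + 11} = - \frac{79}{3}$)
$\frac{G{\left(217 \right)} - 6580}{3529 + 14813} = \frac{- \frac{79}{3} - 6580}{3529 + 14813} = - \frac{19819}{3 \cdot 18342} = \left(- \frac{19819}{3}\right) \frac{1}{18342} = - \frac{19819}{55026}$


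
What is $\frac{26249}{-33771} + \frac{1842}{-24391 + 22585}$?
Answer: $- \frac{18268646}{10165071} \approx -1.7972$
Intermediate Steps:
$\frac{26249}{-33771} + \frac{1842}{-24391 + 22585} = 26249 \left(- \frac{1}{33771}\right) + \frac{1842}{-1806} = - \frac{26249}{33771} + 1842 \left(- \frac{1}{1806}\right) = - \frac{26249}{33771} - \frac{307}{301} = - \frac{18268646}{10165071}$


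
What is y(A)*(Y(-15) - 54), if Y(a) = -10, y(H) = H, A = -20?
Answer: 1280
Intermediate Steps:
y(A)*(Y(-15) - 54) = -20*(-10 - 54) = -20*(-64) = 1280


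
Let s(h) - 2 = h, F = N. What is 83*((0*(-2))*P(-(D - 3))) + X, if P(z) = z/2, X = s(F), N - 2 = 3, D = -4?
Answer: 7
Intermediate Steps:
N = 5 (N = 2 + 3 = 5)
F = 5
s(h) = 2 + h
X = 7 (X = 2 + 5 = 7)
P(z) = z/2 (P(z) = z*(1/2) = z/2)
83*((0*(-2))*P(-(D - 3))) + X = 83*((0*(-2))*((-(-4 - 3))/2)) + 7 = 83*(0*((-1*(-7))/2)) + 7 = 83*(0*((1/2)*7)) + 7 = 83*(0*(7/2)) + 7 = 83*0 + 7 = 0 + 7 = 7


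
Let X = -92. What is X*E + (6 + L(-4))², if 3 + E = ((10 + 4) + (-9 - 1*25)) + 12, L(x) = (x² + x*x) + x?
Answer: 2168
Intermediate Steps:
L(x) = x + 2*x² (L(x) = (x² + x²) + x = 2*x² + x = x + 2*x²)
E = -11 (E = -3 + (((10 + 4) + (-9 - 1*25)) + 12) = -3 + ((14 + (-9 - 25)) + 12) = -3 + ((14 - 34) + 12) = -3 + (-20 + 12) = -3 - 8 = -11)
X*E + (6 + L(-4))² = -92*(-11) + (6 - 4*(1 + 2*(-4)))² = 1012 + (6 - 4*(1 - 8))² = 1012 + (6 - 4*(-7))² = 1012 + (6 + 28)² = 1012 + 34² = 1012 + 1156 = 2168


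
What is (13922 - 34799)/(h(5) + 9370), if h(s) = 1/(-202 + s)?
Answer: -4112769/1845889 ≈ -2.2281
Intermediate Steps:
(13922 - 34799)/(h(5) + 9370) = (13922 - 34799)/(1/(-202 + 5) + 9370) = -20877/(1/(-197) + 9370) = -20877/(-1/197 + 9370) = -20877/1845889/197 = -20877*197/1845889 = -4112769/1845889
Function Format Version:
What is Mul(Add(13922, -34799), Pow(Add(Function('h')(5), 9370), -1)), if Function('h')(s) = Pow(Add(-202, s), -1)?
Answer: Rational(-4112769, 1845889) ≈ -2.2281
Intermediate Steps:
Mul(Add(13922, -34799), Pow(Add(Function('h')(5), 9370), -1)) = Mul(Add(13922, -34799), Pow(Add(Pow(Add(-202, 5), -1), 9370), -1)) = Mul(-20877, Pow(Add(Pow(-197, -1), 9370), -1)) = Mul(-20877, Pow(Add(Rational(-1, 197), 9370), -1)) = Mul(-20877, Pow(Rational(1845889, 197), -1)) = Mul(-20877, Rational(197, 1845889)) = Rational(-4112769, 1845889)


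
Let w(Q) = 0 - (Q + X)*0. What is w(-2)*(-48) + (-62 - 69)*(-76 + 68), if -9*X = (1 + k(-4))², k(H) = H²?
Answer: 1048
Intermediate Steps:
X = -289/9 (X = -(1 + (-4)²)²/9 = -(1 + 16)²/9 = -⅑*17² = -⅑*289 = -289/9 ≈ -32.111)
w(Q) = 0 (w(Q) = 0 - (Q - 289/9)*0 = 0 - (-289/9 + Q)*0 = 0 - 1*0 = 0 + 0 = 0)
w(-2)*(-48) + (-62 - 69)*(-76 + 68) = 0*(-48) + (-62 - 69)*(-76 + 68) = 0 - 131*(-8) = 0 + 1048 = 1048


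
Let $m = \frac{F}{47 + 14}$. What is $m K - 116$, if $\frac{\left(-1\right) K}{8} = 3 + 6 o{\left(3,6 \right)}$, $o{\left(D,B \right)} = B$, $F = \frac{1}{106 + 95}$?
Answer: $- \frac{474196}{4087} \approx -116.03$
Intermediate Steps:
$F = \frac{1}{201} \approx 0.0049751$
$m = \frac{1}{12261}$ ($m = \frac{1}{201 \left(47 + 14\right)} = \frac{1}{201 \cdot 61} = \frac{1}{201} \cdot \frac{1}{61} = \frac{1}{12261} \approx 8.1559 \cdot 10^{-5}$)
$K = -312$ ($K = - 8 \left(3 + 6 \cdot 6\right) = - 8 \left(3 + 36\right) = \left(-8\right) 39 = -312$)
$m K - 116 = \frac{1}{12261} \left(-312\right) - 116 = - \frac{104}{4087} - 116 = - \frac{474196}{4087}$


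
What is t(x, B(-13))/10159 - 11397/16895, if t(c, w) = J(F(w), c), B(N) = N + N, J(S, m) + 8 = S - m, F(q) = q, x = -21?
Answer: -116001758/171636305 ≈ -0.67586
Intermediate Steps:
J(S, m) = -8 + S - m (J(S, m) = -8 + (S - m) = -8 + S - m)
B(N) = 2*N
t(c, w) = -8 + w - c
t(x, B(-13))/10159 - 11397/16895 = (-8 + 2*(-13) - 1*(-21))/10159 - 11397/16895 = (-8 - 26 + 21)*(1/10159) - 11397*1/16895 = -13*1/10159 - 11397/16895 = -13/10159 - 11397/16895 = -116001758/171636305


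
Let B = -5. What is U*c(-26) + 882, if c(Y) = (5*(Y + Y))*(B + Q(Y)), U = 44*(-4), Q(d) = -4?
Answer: -410958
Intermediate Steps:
U = -176
c(Y) = -90*Y (c(Y) = (5*(Y + Y))*(-5 - 4) = (5*(2*Y))*(-9) = (10*Y)*(-9) = -90*Y)
U*c(-26) + 882 = -(-15840)*(-26) + 882 = -176*2340 + 882 = -411840 + 882 = -410958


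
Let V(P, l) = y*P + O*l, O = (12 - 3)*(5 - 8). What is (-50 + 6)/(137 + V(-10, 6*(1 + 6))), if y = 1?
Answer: 44/1007 ≈ 0.043694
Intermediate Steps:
O = -27 (O = 9*(-3) = -27)
V(P, l) = P - 27*l (V(P, l) = 1*P - 27*l = P - 27*l)
(-50 + 6)/(137 + V(-10, 6*(1 + 6))) = (-50 + 6)/(137 + (-10 - 162*(1 + 6))) = -44/(137 + (-10 - 162*7)) = -44/(137 + (-10 - 27*42)) = -44/(137 + (-10 - 1134)) = -44/(137 - 1144) = -44/(-1007) = -44*(-1/1007) = 44/1007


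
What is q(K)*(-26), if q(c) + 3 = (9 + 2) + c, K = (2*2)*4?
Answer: -624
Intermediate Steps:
K = 16 (K = 4*4 = 16)
q(c) = 8 + c (q(c) = -3 + ((9 + 2) + c) = -3 + (11 + c) = 8 + c)
q(K)*(-26) = (8 + 16)*(-26) = 24*(-26) = -624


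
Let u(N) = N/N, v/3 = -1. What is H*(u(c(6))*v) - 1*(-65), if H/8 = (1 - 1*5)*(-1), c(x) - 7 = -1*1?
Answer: -31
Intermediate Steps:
c(x) = 6 (c(x) = 7 - 1*1 = 7 - 1 = 6)
v = -3 (v = 3*(-1) = -3)
u(N) = 1
H = 32 (H = 8*((1 - 1*5)*(-1)) = 8*((1 - 5)*(-1)) = 8*(-4*(-1)) = 8*4 = 32)
H*(u(c(6))*v) - 1*(-65) = 32*(1*(-3)) - 1*(-65) = 32*(-3) + 65 = -96 + 65 = -31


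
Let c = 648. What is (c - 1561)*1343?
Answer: -1226159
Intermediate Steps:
(c - 1561)*1343 = (648 - 1561)*1343 = -913*1343 = -1226159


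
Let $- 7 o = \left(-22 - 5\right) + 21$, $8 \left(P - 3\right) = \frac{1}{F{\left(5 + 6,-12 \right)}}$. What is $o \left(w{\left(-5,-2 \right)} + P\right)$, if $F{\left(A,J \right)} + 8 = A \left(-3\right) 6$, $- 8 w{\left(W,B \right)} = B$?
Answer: $\frac{2295}{824} \approx 2.7852$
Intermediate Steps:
$w{\left(W,B \right)} = - \frac{B}{8}$
$F{\left(A,J \right)} = -8 - 18 A$ ($F{\left(A,J \right)} = -8 + A \left(-3\right) 6 = -8 + - 3 A 6 = -8 - 18 A$)
$P = \frac{4943}{1648}$ ($P = 3 + \frac{1}{8 \left(-8 - 18 \left(5 + 6\right)\right)} = 3 + \frac{1}{8 \left(-8 - 198\right)} = 3 + \frac{1}{8 \left(-206\right)} = 3 + \frac{1}{8} \left(- \frac{1}{206}\right) = 3 - \frac{1}{1648} = \frac{4943}{1648} \approx 2.9994$)
$o = \frac{6}{7}$ ($o = - \frac{\left(-22 - 5\right) + 21}{7} = - \frac{-27 + 21}{7} = \left(- \frac{1}{7}\right) \left(-6\right) = \frac{6}{7} \approx 0.85714$)
$o \left(w{\left(-5,-2 \right)} + P\right) = \frac{6 \left(\left(- \frac{1}{8}\right) \left(-2\right) + \frac{4943}{1648}\right)}{7} = \frac{6 \left(\frac{1}{4} + \frac{4943}{1648}\right)}{7} = \frac{6}{7} \cdot \frac{5355}{1648} = \frac{2295}{824}$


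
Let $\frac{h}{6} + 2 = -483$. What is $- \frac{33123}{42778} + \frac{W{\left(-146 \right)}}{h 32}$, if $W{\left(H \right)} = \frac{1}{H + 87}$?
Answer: $- \frac{90990184531}{117512877120} \approx -0.7743$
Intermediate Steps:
$W{\left(H \right)} = \frac{1}{87 + H}$
$h = -2910$ ($h = -12 + 6 \left(-483\right) = -12 - 2898 = -2910$)
$- \frac{33123}{42778} + \frac{W{\left(-146 \right)}}{h 32} = - \frac{33123}{42778} + \frac{1}{\left(87 - 146\right) \left(\left(-2910\right) 32\right)} = \left(-33123\right) \frac{1}{42778} + \frac{1}{\left(-59\right) \left(-93120\right)} = - \frac{33123}{42778} - - \frac{1}{5494080} = - \frac{33123}{42778} + \frac{1}{5494080} = - \frac{90990184531}{117512877120}$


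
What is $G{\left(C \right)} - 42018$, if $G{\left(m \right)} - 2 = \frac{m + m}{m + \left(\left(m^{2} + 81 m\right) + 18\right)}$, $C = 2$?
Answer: $- \frac{3907486}{93} \approx -42016.0$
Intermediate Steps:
$G{\left(m \right)} = 2 + \frac{2 m}{18 + m^{2} + 82 m}$ ($G{\left(m \right)} = 2 + \frac{m + m}{m + \left(\left(m^{2} + 81 m\right) + 18\right)} = 2 + \frac{2 m}{m + \left(18 + m^{2} + 81 m\right)} = 2 + \frac{2 m}{18 + m^{2} + 82 m}$)
$G{\left(C \right)} - 42018 = \frac{2 \left(18 + 2^{2} + 83 \cdot 2\right)}{18 + 2^{2} + 82 \cdot 2} - 42018 = \frac{2 \left(18 + 4 + 166\right)}{18 + 4 + 164} - 42018 = 2 \cdot \frac{1}{186} \cdot 188 - 42018 = \frac{188}{93} - 42018 = - \frac{3907486}{93}$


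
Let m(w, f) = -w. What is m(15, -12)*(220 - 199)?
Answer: -315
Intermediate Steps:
m(15, -12)*(220 - 199) = (-1*15)*(220 - 199) = -15*21 = -315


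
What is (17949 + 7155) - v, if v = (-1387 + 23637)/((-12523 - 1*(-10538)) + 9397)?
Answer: 93024299/3706 ≈ 25101.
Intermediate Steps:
v = 11125/3706 (v = 22250/((-12523 + 10538) + 9397) = 22250/(-1985 + 9397) = 22250/7412 = 22250*(1/7412) = 11125/3706 ≈ 3.0019)
(17949 + 7155) - v = (17949 + 7155) - 1*11125/3706 = 25104 - 11125/3706 = 93024299/3706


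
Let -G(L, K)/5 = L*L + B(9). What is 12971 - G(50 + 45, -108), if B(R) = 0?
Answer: 58096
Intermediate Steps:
G(L, K) = -5*L² (G(L, K) = -5*(L*L + 0) = -5*(L² + 0) = -5*L²)
12971 - G(50 + 45, -108) = 12971 - (-5)*(50 + 45)² = 12971 - (-5)*95² = 12971 - (-5)*9025 = 12971 - 1*(-45125) = 12971 + 45125 = 58096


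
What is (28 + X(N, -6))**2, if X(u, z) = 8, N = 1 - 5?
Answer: 1296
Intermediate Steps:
N = -4
(28 + X(N, -6))**2 = (28 + 8)**2 = 36**2 = 1296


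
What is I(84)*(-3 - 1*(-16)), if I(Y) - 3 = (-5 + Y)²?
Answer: 81172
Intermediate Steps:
I(Y) = 3 + (-5 + Y)²
I(84)*(-3 - 1*(-16)) = (3 + (-5 + 84)²)*(-3 - 1*(-16)) = (3 + 79²)*(-3 + 16) = (3 + 6241)*13 = 6244*13 = 81172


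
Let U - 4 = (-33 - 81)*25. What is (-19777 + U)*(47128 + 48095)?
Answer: -2154229929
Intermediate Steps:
U = -2846 (U = 4 + (-33 - 81)*25 = 4 - 114*25 = 4 - 2850 = -2846)
(-19777 + U)*(47128 + 48095) = (-19777 - 2846)*(47128 + 48095) = -22623*95223 = -2154229929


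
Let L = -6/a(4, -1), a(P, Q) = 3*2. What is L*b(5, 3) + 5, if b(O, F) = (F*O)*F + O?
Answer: -45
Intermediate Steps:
a(P, Q) = 6
b(O, F) = O + O*F**2 (b(O, F) = O*F**2 + O = O + O*F**2)
L = -1 (L = -6/6 = -6*1/6 = -1)
L*b(5, 3) + 5 = -5*(1 + 3**2) + 5 = -5*(1 + 9) + 5 = -5*10 + 5 = -1*50 + 5 = -50 + 5 = -45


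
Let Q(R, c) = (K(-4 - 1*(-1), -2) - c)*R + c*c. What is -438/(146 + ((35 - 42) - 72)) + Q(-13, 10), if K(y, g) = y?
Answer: 17585/67 ≈ 262.46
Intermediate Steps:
Q(R, c) = c² + R*(-3 - c) (Q(R, c) = ((-4 - 1*(-1)) - c)*R + c*c = ((-4 + 1) - c)*R + c² = (-3 - c)*R + c² = R*(-3 - c) + c² = c² + R*(-3 - c))
-438/(146 + ((35 - 42) - 72)) + Q(-13, 10) = -438/(146 + ((35 - 42) - 72)) + (10² - 3*(-13) - 1*(-13)*10) = -438/(146 + (-7 - 72)) + (100 + 39 + 130) = -438/(146 - 79) + 269 = -438/67 + 269 = 17585/67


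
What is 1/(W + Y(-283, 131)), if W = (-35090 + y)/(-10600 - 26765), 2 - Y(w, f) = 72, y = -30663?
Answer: -795/54251 ≈ -0.014654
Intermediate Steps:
Y(w, f) = -70 (Y(w, f) = 2 - 1*72 = 2 - 72 = -70)
W = 1399/795 (W = (-35090 - 30663)/(-10600 - 26765) = -65753/(-37365) = -65753*(-1/37365) = 1399/795 ≈ 1.7597)
1/(W + Y(-283, 131)) = 1/(1399/795 - 70) = 1/(-54251/795) = -795/54251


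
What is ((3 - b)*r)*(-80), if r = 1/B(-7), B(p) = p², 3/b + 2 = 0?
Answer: -360/49 ≈ -7.3469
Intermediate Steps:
b = -3/2 (b = 3/(-2 + 0) = 3/(-2) = 3*(-½) = -3/2 ≈ -1.5000)
r = 1/49 (r = 1/((-7)²) = 1/49 ≈ 0.020408)
((3 - b)*r)*(-80) = ((3 - 1*(-3/2))*(1/49))*(-80) = ((3 + 3/2)*(1/49))*(-80) = ((9/2)*(1/49))*(-80) = (9/98)*(-80) = -360/49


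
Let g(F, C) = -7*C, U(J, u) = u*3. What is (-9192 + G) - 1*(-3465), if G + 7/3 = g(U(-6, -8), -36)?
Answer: -16432/3 ≈ -5477.3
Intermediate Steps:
U(J, u) = 3*u
G = 749/3 (G = -7/3 - 7*(-36) = -7/3 + 252 = 749/3 ≈ 249.67)
(-9192 + G) - 1*(-3465) = (-9192 + 749/3) - 1*(-3465) = -26827/3 + 3465 = -16432/3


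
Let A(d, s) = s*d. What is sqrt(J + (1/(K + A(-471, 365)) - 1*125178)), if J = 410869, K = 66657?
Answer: 11*sqrt(26159016776946)/105258 ≈ 534.50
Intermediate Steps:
A(d, s) = d*s
sqrt(J + (1/(K + A(-471, 365)) - 1*125178)) = sqrt(410869 + (1/(66657 - 471*365) - 1*125178)) = sqrt(410869 + (1/(66657 - 171915) - 125178)) = sqrt(410869 + (1/(-105258) - 125178)) = sqrt(410869 + (-1/105258 - 125178)) = sqrt(410869 - 13175985925/105258) = sqrt(30071263277/105258) = 11*sqrt(26159016776946)/105258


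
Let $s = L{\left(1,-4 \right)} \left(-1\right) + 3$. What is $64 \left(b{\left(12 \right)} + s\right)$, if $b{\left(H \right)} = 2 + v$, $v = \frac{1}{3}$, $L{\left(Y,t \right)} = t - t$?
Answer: $\frac{1024}{3} \approx 341.33$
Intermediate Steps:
$L{\left(Y,t \right)} = 0$
$v = \frac{1}{3} \approx 0.33333$
$b{\left(H \right)} = \frac{7}{3}$ ($b{\left(H \right)} = 2 + \frac{1}{3} = \frac{7}{3}$)
$s = 3$ ($s = 0 \left(-1\right) + 3 = 0 + 3 = 3$)
$64 \left(b{\left(12 \right)} + s\right) = 64 \left(\frac{7}{3} + 3\right) = 64 \cdot \frac{16}{3} = \frac{1024}{3}$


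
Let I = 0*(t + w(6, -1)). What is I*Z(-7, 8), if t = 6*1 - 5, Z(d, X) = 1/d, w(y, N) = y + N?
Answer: 0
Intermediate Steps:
w(y, N) = N + y
t = 1 (t = 6 - 5 = 1)
I = 0 (I = 0*(1 + (-1 + 6)) = 0*(1 + 5) = 0*6 = 0)
I*Z(-7, 8) = 0/(-7) = 0*(-⅐) = 0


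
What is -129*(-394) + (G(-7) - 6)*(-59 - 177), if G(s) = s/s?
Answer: 52006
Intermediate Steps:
G(s) = 1
-129*(-394) + (G(-7) - 6)*(-59 - 177) = -129*(-394) + (1 - 6)*(-59 - 177) = 50826 - 5*(-236) = 50826 + 1180 = 52006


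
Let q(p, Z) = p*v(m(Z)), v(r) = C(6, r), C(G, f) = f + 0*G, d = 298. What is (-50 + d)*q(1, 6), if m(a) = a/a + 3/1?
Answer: 992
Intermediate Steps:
m(a) = 4 (m(a) = 1 + 3*1 = 1 + 3 = 4)
C(G, f) = f (C(G, f) = f + 0 = f)
v(r) = r
q(p, Z) = 4*p (q(p, Z) = p*4 = 4*p)
(-50 + d)*q(1, 6) = (-50 + 298)*(4*1) = 248*4 = 992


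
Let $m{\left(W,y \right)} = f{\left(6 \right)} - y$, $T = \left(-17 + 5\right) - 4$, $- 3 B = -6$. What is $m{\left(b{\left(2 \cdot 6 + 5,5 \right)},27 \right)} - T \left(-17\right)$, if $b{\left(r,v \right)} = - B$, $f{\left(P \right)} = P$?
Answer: $-293$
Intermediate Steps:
$B = 2$ ($B = \left(- \frac{1}{3}\right) \left(-6\right) = 2$)
$T = -16$ ($T = -12 - 4 = -16$)
$b{\left(r,v \right)} = -2$ ($b{\left(r,v \right)} = \left(-1\right) 2 = -2$)
$m{\left(W,y \right)} = 6 - y$
$m{\left(b{\left(2 \cdot 6 + 5,5 \right)},27 \right)} - T \left(-17\right) = \left(6 - 27\right) - \left(-16\right) \left(-17\right) = \left(6 - 27\right) - 272 = -21 - 272 = -293$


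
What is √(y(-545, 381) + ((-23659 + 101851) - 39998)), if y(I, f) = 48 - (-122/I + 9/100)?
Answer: 3*√5048327479/1090 ≈ 195.55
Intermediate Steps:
y(I, f) = 4791/100 + 122/I (y(I, f) = 48 - (-122/I + 9*(1/100)) = 48 - (-122/I + 9/100) = 48 - (9/100 - 122/I) = 48 + (-9/100 + 122/I) = 4791/100 + 122/I)
√(y(-545, 381) + ((-23659 + 101851) - 39998)) = √((4791/100 + 122/(-545)) + ((-23659 + 101851) - 39998)) = √((4791/100 + 122*(-1/545)) + (78192 - 39998)) = √((4791/100 - 122/545) + 38194) = √(519779/10900 + 38194) = √(416834379/10900) = 3*√5048327479/1090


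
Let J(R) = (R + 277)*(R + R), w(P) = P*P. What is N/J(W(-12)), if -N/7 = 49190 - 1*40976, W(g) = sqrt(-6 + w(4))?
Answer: 9583/25573 - 2654491*sqrt(10)/255730 ≈ -32.450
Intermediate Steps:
w(P) = P**2
W(g) = sqrt(10) (W(g) = sqrt(-6 + 4**2) = sqrt(-6 + 16) = sqrt(10))
J(R) = 2*R*(277 + R) (J(R) = (277 + R)*(2*R) = 2*R*(277 + R))
N = -57498 (N = -7*(49190 - 1*40976) = -7*(49190 - 40976) = -7*8214 = -57498)
N/J(W(-12)) = -57498*sqrt(10)/(20*(277 + sqrt(10))) = -28749*sqrt(10)/(10*(277 + sqrt(10)))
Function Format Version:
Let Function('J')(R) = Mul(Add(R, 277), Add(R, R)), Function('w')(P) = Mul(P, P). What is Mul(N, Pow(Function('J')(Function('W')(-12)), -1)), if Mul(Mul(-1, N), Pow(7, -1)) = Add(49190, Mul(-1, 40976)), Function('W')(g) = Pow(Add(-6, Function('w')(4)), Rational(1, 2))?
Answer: Add(Rational(9583, 25573), Mul(Rational(-2654491, 255730), Pow(10, Rational(1, 2)))) ≈ -32.450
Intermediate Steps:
Function('w')(P) = Pow(P, 2)
Function('W')(g) = Pow(10, Rational(1, 2)) (Function('W')(g) = Pow(Add(-6, Pow(4, 2)), Rational(1, 2)) = Pow(Add(-6, 16), Rational(1, 2)) = Pow(10, Rational(1, 2)))
Function('J')(R) = Mul(2, R, Add(277, R)) (Function('J')(R) = Mul(Add(277, R), Mul(2, R)) = Mul(2, R, Add(277, R)))
N = -57498 (N = Mul(-7, Add(49190, Mul(-1, 40976))) = Mul(-7, Add(49190, -40976)) = Mul(-7, 8214) = -57498)
Mul(N, Pow(Function('J')(Function('W')(-12)), -1)) = Mul(-57498, Pow(Mul(2, Pow(10, Rational(1, 2)), Add(277, Pow(10, Rational(1, 2)))), -1)) = Mul(-57498, Mul(Rational(1, 20), Pow(10, Rational(1, 2)), Pow(Add(277, Pow(10, Rational(1, 2))), -1))) = Mul(Rational(-28749, 10), Pow(10, Rational(1, 2)), Pow(Add(277, Pow(10, Rational(1, 2))), -1))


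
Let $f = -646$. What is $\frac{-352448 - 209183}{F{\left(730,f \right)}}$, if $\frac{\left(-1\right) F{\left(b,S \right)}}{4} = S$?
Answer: $- \frac{561631}{2584} \approx -217.35$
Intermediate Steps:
$F{\left(b,S \right)} = - 4 S$
$\frac{-352448 - 209183}{F{\left(730,f \right)}} = \frac{-352448 - 209183}{\left(-4\right) \left(-646\right)} = \frac{-352448 - 209183}{2584} = \left(-561631\right) \frac{1}{2584} = - \frac{561631}{2584}$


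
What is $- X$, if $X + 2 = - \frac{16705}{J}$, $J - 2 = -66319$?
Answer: $\frac{115929}{66317} \approx 1.7481$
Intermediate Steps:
$J = -66317$ ($J = 2 - 66319 = -66317$)
$X = - \frac{115929}{66317}$ ($X = -2 - \frac{16705}{-66317} = -2 - - \frac{16705}{66317} = -2 + \frac{16705}{66317} = - \frac{115929}{66317} \approx -1.7481$)
$- X = \left(-1\right) \left(- \frac{115929}{66317}\right) = \frac{115929}{66317}$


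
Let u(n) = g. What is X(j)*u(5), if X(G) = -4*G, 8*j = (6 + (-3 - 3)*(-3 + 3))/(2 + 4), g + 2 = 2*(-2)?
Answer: 3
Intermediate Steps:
g = -6 (g = -2 + 2*(-2) = -2 - 4 = -6)
u(n) = -6
j = ⅛ (j = ((6 + (-3 - 3)*(-3 + 3))/(2 + 4))/8 = ((6 - 6*0)/6)/8 = ((6 + 0)*(⅙))/8 = (6*(⅙))/8 = (⅛)*1 = ⅛ ≈ 0.12500)
X(j)*u(5) = -4*⅛*(-6) = -½*(-6) = 3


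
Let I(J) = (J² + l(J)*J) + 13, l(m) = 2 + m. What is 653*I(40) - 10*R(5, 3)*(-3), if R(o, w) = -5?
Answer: 2150179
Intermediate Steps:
I(J) = 13 + J² + J*(2 + J) (I(J) = (J² + (2 + J)*J) + 13 = (J² + J*(2 + J)) + 13 = 13 + J² + J*(2 + J))
653*I(40) - 10*R(5, 3)*(-3) = 653*(13 + 40² + 40*(2 + 40)) - 10*(-5)*(-3) = 653*(13 + 1600 + 40*42) + 50*(-3) = 653*(13 + 1600 + 1680) - 150 = 653*3293 - 150 = 2150329 - 150 = 2150179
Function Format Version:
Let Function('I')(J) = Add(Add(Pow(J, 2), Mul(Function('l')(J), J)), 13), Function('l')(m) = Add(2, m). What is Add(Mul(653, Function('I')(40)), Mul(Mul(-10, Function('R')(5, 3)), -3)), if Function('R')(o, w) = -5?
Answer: 2150179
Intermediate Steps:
Function('I')(J) = Add(13, Pow(J, 2), Mul(J, Add(2, J))) (Function('I')(J) = Add(Add(Pow(J, 2), Mul(Add(2, J), J)), 13) = Add(Add(Pow(J, 2), Mul(J, Add(2, J))), 13) = Add(13, Pow(J, 2), Mul(J, Add(2, J))))
Add(Mul(653, Function('I')(40)), Mul(Mul(-10, Function('R')(5, 3)), -3)) = Add(Mul(653, Add(13, Pow(40, 2), Mul(40, Add(2, 40)))), Mul(Mul(-10, -5), -3)) = Add(Mul(653, Add(13, 1600, Mul(40, 42))), Mul(50, -3)) = Add(Mul(653, Add(13, 1600, 1680)), -150) = Add(Mul(653, 3293), -150) = Add(2150329, -150) = 2150179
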